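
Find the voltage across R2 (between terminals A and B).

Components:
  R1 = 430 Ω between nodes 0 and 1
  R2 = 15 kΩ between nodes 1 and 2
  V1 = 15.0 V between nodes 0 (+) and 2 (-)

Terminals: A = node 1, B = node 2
R1 and R2 are in series across V1 (node 0 → node 1 → node 2), and the output A–B is taken across R2, so this is a voltage divider.
Series current: I = V1/(R1 + R2) = 15/(430 + 15000) = 15/15430 = 0.0009721 A
V_R2 = I × R2 = V1 × R2/(R1 + R2) = 15 × 15000/15430 = 14.58 V

Final answer: 14.58 V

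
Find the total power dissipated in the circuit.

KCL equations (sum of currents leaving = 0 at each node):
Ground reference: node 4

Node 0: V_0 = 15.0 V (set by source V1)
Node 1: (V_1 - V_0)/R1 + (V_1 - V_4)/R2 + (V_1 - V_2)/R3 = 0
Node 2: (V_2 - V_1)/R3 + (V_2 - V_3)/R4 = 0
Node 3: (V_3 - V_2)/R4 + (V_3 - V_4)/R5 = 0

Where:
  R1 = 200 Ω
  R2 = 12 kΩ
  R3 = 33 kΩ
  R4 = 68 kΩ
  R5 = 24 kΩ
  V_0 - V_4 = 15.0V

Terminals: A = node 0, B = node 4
Nodal analysis, taking node 4 as the 0 V reference.
Source V1 fixes V_0 = 15 V.
KCL at each unknown node (sum of currents leaving = 0; resistances in Ω):
  Node 1: (V_1 - 15)/200 + (V_1 - 0)/12000 + (V_1 - V_2)/33000 = 0
  Node 2: (V_2 - V_1)/33000 + (V_2 - V_3)/68000 = 0
  Node 3: (V_3 - V_2)/68000 + (V_3 - 0)/24000 = 0
Collecting terms (coefficients in siemens):
  0.005114·V_1 - 0.0000303·V_2 = 0.075
  0.00004501·V_2 - 0.0000303·V_1 - 0.00001471·V_3 = 0
  0.00005637·V_3 - 0.00001471·V_2 = 0
Solving these 3 simultaneous equations (Gaussian elimination) gives:
  V_1 = 14.73 V, V_2 = 10.84 V, V_3 = 2.828 V
Power in each resistor, P = (ΔV)²/R:
  P_R1 = (15 - 14.73)²/200 = 0.000362 W
  P_R2 = (14.73 - 0)²/12000 = 0.01808 W
  P_R3 = (14.73 - 10.84)²/33000 = 0.0004583 W
  P_R4 = (10.84 - 2.828)²/68000 = 0.0009444 W
  P_R5 = (2.828 - 0)²/24000 = 0.0003333 W
P_total = P_R1 + P_R2 + P_R3 + P_R4 + P_R5 = 0.02018 W

Final answer: 0.02018 W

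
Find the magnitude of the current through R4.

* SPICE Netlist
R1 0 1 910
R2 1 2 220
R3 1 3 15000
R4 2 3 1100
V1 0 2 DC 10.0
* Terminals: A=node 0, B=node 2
Nodal analysis, taking node 2 as the 0 V reference.
Source V1 fixes V_0 = 10 V.
KCL at each unknown node (sum of currents leaving = 0; resistances in Ω):
  Node 1: (V_1 - 10)/910 + (V_1 - 0)/220 + (V_1 - V_3)/15000 = 0
  Node 3: (V_3 - V_1)/15000 + (V_3 - 0)/1100 = 0
Collecting terms (coefficients in siemens):
  0.005711·V_1 - 0.00006667·V_3 = 0.01099
  0.0009758·V_3 - 0.00006667·V_1 = 0
Determinant D = (0.005711)(0.0009758) - (-0.00006667)(-0.00006667) = 0.000005568
V_1 = [(0.01099)(0.0009758) - (-0.00006667)(0)]/D = 1.926 V
V_3 = [(0.005711)(0) - (0.01099)(-0.00006667)]/D = 0.1316 V
I_R4 = (V_2 - V_3)/R4 = (0 - 0.1316)/1100 = -0.0001196 A
|I_R4| = 0.0001196 A

Final answer: |I_R4| = 0.0001196 A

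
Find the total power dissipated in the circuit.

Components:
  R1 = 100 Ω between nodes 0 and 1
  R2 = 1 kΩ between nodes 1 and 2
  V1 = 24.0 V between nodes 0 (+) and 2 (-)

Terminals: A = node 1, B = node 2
Nodal analysis, taking node 2 as the 0 V reference.
Source V1 fixes V_0 = 24 V.
KCL at each unknown node (sum of currents leaving = 0; resistances in Ω):
  Node 1: (V_1 - 24)/100 + (V_1 - 0)/1000 = 0
Collecting terms: 0.011 × V_1 = 0.24  =>  V_1 = 21.82 V
Power in each resistor, P = (ΔV)²/R:
  P_R1 = (24 - 21.82)²/100 = 0.0476 W
  P_R2 = (21.82 - 0)²/1000 = 0.476 W
P_total = P_R1 + P_R2 = 0.5236 W

Final answer: 0.5236 W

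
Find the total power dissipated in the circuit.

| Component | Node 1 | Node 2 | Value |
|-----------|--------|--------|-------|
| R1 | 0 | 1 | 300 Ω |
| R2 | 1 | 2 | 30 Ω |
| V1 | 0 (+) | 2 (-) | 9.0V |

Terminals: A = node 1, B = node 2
Nodal analysis, taking node 2 as the 0 V reference.
Source V1 fixes V_0 = 9 V.
KCL at each unknown node (sum of currents leaving = 0; resistances in Ω):
  Node 1: (V_1 - 9)/300 + (V_1 - 0)/30 = 0
Collecting terms: 0.03667 × V_1 = 0.03  =>  V_1 = 0.8182 V
Power in each resistor, P = (ΔV)²/R:
  P_R1 = (9 - 0.8182)²/300 = 0.2231 W
  P_R2 = (0.8182 - 0)²/30 = 0.02231 W
P_total = P_R1 + P_R2 = 0.2455 W

Final answer: 0.2455 W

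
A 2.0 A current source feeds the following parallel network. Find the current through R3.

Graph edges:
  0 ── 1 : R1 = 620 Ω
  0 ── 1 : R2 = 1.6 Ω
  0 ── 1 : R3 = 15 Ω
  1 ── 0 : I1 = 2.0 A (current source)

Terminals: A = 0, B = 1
All resistors sit directly between nodes 0 and 1, so they are in parallel and share one voltage V; the full source current 2 A splits among them.
1/R_par = 1/620 + 1/1.6 + 1/15 = 0.6933 S  =>  R_par = 1.442 Ω
V = I × R_par = 2 × 1.442 = 2.885 V
I_R3 = V/R3 = 2.885/15 = 0.1923 A

Final answer: 0.1923 A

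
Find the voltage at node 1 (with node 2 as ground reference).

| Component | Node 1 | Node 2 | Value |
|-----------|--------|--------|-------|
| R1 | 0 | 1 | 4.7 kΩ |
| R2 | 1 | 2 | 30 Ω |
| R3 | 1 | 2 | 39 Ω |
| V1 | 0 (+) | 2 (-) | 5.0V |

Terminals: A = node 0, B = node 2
Nodal analysis, taking node 2 as the 0 V reference.
Source V1 fixes V_0 = 5 V.
KCL at each unknown node (sum of currents leaving = 0; resistances in Ω):
  Node 1: (V_1 - 5)/4700 + (V_1 - 0)/30 + (V_1 - 0)/39 = 0
Collecting terms: 0.05919 × V_1 = 0.001064  =>  V_1 = 0.01797 V
The requested potential is V_1 = 0.01797 V.

Final answer: V_1 = 0.01797 V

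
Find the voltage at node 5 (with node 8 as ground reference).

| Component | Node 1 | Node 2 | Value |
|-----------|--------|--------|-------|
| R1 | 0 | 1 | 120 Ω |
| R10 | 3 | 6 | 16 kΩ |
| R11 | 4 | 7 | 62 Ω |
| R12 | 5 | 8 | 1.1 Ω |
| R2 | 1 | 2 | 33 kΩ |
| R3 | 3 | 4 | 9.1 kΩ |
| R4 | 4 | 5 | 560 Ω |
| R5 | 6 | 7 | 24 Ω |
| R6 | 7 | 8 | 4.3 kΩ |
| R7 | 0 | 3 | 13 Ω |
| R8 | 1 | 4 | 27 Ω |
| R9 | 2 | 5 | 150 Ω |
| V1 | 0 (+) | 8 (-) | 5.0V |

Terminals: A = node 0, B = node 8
Nodal analysis, taking node 8 as the 0 V reference.
Source V1 fixes V_0 = 5 V.
KCL at each unknown node (sum of currents leaving = 0; resistances in Ω):
  Node 1: (V_1 - 5)/120 + (V_1 - V_2)/33000 + (V_1 - V_4)/27 = 0
  Node 2: (V_2 - V_1)/33000 + (V_2 - V_5)/150 = 0
  Node 3: (V_3 - V_4)/9100 + (V_3 - 5)/13 + (V_3 - V_6)/16000 = 0
  Node 4: (V_4 - V_3)/9100 + (V_4 - V_5)/560 + (V_4 - V_1)/27 + (V_4 - V_7)/62 = 0
  Node 5: (V_5 - V_4)/560 + (V_5 - V_2)/150 + (V_5 - 0)/1.1 = 0
  Node 6: (V_6 - V_7)/24 + (V_6 - V_3)/16000 = 0
  Node 7: (V_7 - V_6)/24 + (V_7 - 0)/4300 + (V_7 - V_4)/62 = 0
Collecting terms (coefficients in siemens):
  0.0454·V_1 - 0.0000303·V_2 - 0.03704·V_4 = 0.04167
  0.006697·V_2 - 0.0000303·V_1 - 0.006667·V_5 = 0
  0.0771·V_3 - 0.0001099·V_4 - 0.0000625·V_6 = 0.3846
  0.05506·V_4 - 0.03704·V_1 - 0.0001099·V_3 - 0.001786·V_5 - 0.01613·V_7 = 0
  0.9175·V_5 - 0.006667·V_2 - 0.001786·V_4 = 0
  0.04173·V_6 - 0.0000625·V_3 - 0.04167·V_7 = 0
  0.05803·V_7 - 0.01613·V_4 - 0.04167·V_6 = 0
Solving these 7 simultaneous equations (Gaussian elimination) gives:
  V_1 = 4.075 V, V_2 = 0.02612 V, V_3 = 4.997 V, V_4 = 3.87 V
  V_5 = 0.007721 V, V_6 = 3.821 V, V_7 = 3.819 V
The requested potential is V_5 = 0.007721 V.

Final answer: V_5 = 0.007721 V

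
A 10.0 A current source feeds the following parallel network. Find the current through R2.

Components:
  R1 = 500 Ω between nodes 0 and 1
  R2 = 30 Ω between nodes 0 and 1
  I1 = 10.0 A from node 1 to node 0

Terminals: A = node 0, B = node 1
All resistors sit directly between nodes 0 and 1, so they are in parallel and share one voltage V; the full source current 10 A splits among them.
1/R_par = 1/500 + 1/30 = 0.03533 S  =>  R_par = 28.3 Ω
V = I × R_par = 10 × 28.3 = 283 V
I_R2 = V/R2 = 283/30 = 9.434 A

Final answer: 9.434 A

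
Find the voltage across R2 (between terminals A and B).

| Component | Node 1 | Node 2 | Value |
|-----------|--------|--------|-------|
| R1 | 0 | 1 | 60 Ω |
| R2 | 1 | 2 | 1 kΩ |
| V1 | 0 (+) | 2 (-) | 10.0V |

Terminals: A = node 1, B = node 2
R1 and R2 are in series across V1 (node 0 → node 1 → node 2), and the output A–B is taken across R2, so this is a voltage divider.
Series current: I = V1/(R1 + R2) = 10/(60 + 1000) = 10/1060 = 0.009434 A
V_R2 = I × R2 = V1 × R2/(R1 + R2) = 10 × 1000/1060 = 9.434 V

Final answer: 9.434 V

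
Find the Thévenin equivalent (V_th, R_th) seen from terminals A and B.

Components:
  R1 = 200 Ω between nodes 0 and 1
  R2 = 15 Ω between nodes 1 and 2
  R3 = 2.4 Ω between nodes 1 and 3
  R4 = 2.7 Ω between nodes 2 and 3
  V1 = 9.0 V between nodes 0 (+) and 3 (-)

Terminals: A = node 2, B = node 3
Step 1 — V_th is the open-circuit voltage V_A - V_B (nothing connected across the terminals).
Nodal analysis, taking node 3 as the 0 V reference.
Source V1 fixes V_0 = 9 V.
KCL at each unknown node (sum of currents leaving = 0; resistances in Ω):
  Node 1: (V_1 - 9)/200 + (V_1 - V_2)/15 + (V_1 - 0)/2.4 = 0
  Node 2: (V_2 - V_1)/15 + (V_2 - 0)/2.7 = 0
Collecting terms (coefficients in siemens):
  0.4883·V_1 - 0.06667·V_2 = 0.045
  0.437·V_2 - 0.06667·V_1 = 0
Determinant D = (0.4883)(0.437) - (-0.06667)(-0.06667) = 0.209
V_1 = [(0.045)(0.437) - (-0.06667)(0)]/D = 0.09411 V
V_2 = [(0.4883)(0) - (0.045)(-0.06667)]/D = 0.01436 V
V_th = V_2 - V_3 = 0.01436 - 0 = 0.01436 V
Step 2 — R_th: zero the source — replace V1 by a short circuit (node 3 merges into node 0) — and find the resistance seen between A (node 2) and B (node 0).
Reduce the network between node 2 (A) and node 0 (B) by series/parallel combination:
  Rp1 = R1 ‖ R3 (parallel, both between nodes 0 and 1) = 1/(1/200 + 1/2.4) = 2.372 Ω
  Rs1 = R2 + Rp1 (series, joined only at node 1) = 15 + 2.372 = 17.37 Ω
  Rp2 = R4 ‖ Rs1 (parallel, both between nodes 0 and 2) = 1/(1/2.7 + 1/17.37) = 2.337 Ω
R_th = 2.337 Ω

Final answer: V_th = 0.01436 V, R_th = 2.337 Ω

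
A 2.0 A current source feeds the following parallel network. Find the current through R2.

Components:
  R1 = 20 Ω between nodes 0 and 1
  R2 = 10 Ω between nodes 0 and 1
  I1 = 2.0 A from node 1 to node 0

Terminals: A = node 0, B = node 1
All resistors sit directly between nodes 0 and 1, so they are in parallel and share one voltage V; the full source current 2 A splits among them.
1/R_par = 1/20 + 1/10 = 0.15 S  =>  R_par = 6.667 Ω
V = I × R_par = 2 × 6.667 = 13.33 V
I_R2 = V/R2 = 13.33/10 = 1.333 A

Final answer: 1.333 A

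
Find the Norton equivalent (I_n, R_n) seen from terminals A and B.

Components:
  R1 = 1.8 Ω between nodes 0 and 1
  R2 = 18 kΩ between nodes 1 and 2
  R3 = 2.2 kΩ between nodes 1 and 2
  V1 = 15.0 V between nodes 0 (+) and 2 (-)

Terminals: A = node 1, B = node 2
Find the Thévenin equivalent first; then I_n = V_th/R_th and R_n = R_th.
Step 1 — V_th is the open-circuit voltage V_A - V_B (nothing connected across the terminals).
Nodal analysis, taking node 2 as the 0 V reference.
Source V1 fixes V_0 = 15 V.
KCL at each unknown node (sum of currents leaving = 0; resistances in Ω):
  Node 1: (V_1 - 15)/1.8 + (V_1 - 0)/18000 + (V_1 - 0)/2200 = 0
Collecting terms: 0.5561 × V_1 = 8.333  =>  V_1 = 14.99 V
V_th = V_1 - V_2 = 14.99 - 0 = 14.99 V
Step 2 — R_th: zero the source — replace V1 by a short circuit (node 2 merges into node 0) — and find the resistance seen between A (node 1) and B (node 0).
Reduce the network between node 1 (A) and node 0 (B) by series/parallel combination:
  Rp1 = R1 ‖ R2 ‖ R3 (parallel, all between nodes 0 and 1) = 1/(1/1.8 + 1/18000 + 1/2200) = 1.798 Ω
R_th = 1.798 Ω
I_n = V_th/R_th = 14.99/1.798 = 8.333 A, and R_n = R_th = 1.798 Ω

Final answer: I_n = 8.333 A, R_n = 1.798 Ω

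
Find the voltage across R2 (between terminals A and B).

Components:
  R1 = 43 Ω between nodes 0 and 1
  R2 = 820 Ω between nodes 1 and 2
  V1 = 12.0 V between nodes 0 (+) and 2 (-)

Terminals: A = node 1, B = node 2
R1 and R2 are in series across V1 (node 0 → node 1 → node 2), and the output A–B is taken across R2, so this is a voltage divider.
Series current: I = V1/(R1 + R2) = 12/(43 + 820) = 12/863 = 0.0139 A
V_R2 = I × R2 = V1 × R2/(R1 + R2) = 12 × 820/863 = 11.4 V

Final answer: 11.4 V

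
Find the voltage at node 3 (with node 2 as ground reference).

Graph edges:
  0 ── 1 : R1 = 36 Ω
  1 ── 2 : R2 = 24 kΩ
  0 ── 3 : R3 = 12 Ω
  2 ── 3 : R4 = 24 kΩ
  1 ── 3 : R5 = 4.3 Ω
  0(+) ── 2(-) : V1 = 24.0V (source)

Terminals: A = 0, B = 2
Nodal analysis, taking node 2 as the 0 V reference.
Source V1 fixes V_0 = 24 V.
KCL at each unknown node (sum of currents leaving = 0; resistances in Ω):
  Node 1: (V_1 - 24)/36 + (V_1 - 0)/24000 + (V_1 - V_3)/4.3 = 0
  Node 3: (V_3 - 24)/12 + (V_3 - 0)/24000 + (V_3 - V_1)/4.3 = 0
Collecting terms (coefficients in siemens):
  0.2604·V_1 - 0.2326·V_3 = 0.6667
  0.3159·V_3 - 0.2326·V_1 = 2
Determinant D = (0.2604)(0.3159) - (-0.2326)(-0.2326) = 0.02818
V_1 = [(0.6667)(0.3159) - (-0.2326)(2)]/D = 23.98 V
V_3 = [(0.2604)(2) - (0.6667)(-0.2326)]/D = 23.98 V
The requested potential is V_3 = 23.98 V.

Final answer: V_3 = 23.98 V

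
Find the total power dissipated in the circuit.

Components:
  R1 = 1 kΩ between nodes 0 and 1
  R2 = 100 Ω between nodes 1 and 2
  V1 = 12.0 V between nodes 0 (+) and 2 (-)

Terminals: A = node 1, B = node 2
Nodal analysis, taking node 2 as the 0 V reference.
Source V1 fixes V_0 = 12 V.
KCL at each unknown node (sum of currents leaving = 0; resistances in Ω):
  Node 1: (V_1 - 12)/1000 + (V_1 - 0)/100 = 0
Collecting terms: 0.011 × V_1 = 0.012  =>  V_1 = 1.091 V
Power in each resistor, P = (ΔV)²/R:
  P_R1 = (12 - 1.091)²/1000 = 0.119 W
  P_R2 = (1.091 - 0)²/100 = 0.0119 W
P_total = P_R1 + P_R2 = 0.1309 W

Final answer: 0.1309 W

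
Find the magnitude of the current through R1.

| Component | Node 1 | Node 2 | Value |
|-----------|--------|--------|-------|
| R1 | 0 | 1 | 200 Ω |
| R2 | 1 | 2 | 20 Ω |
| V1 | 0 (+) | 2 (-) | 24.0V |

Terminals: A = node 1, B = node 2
Nodal analysis, taking node 2 as the 0 V reference.
Source V1 fixes V_0 = 24 V.
KCL at each unknown node (sum of currents leaving = 0; resistances in Ω):
  Node 1: (V_1 - 24)/200 + (V_1 - 0)/20 = 0
Collecting terms: 0.055 × V_1 = 0.12  =>  V_1 = 2.182 V
I_R1 = (V_0 - V_1)/R1 = (24 - 2.182)/200 = 0.1091 A
|I_R1| = 0.1091 A

Final answer: |I_R1| = 0.1091 A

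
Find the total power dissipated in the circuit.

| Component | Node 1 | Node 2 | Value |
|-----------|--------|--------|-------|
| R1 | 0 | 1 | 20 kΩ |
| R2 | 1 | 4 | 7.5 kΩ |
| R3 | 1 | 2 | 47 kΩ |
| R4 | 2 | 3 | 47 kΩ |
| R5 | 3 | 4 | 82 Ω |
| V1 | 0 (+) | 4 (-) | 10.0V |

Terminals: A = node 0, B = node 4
Nodal analysis, taking node 4 as the 0 V reference.
Source V1 fixes V_0 = 10 V.
KCL at each unknown node (sum of currents leaving = 0; resistances in Ω):
  Node 1: (V_1 - 10)/20000 + (V_1 - 0)/7500 + (V_1 - V_2)/47000 = 0
  Node 2: (V_2 - V_1)/47000 + (V_2 - V_3)/47000 = 0
  Node 3: (V_3 - V_2)/47000 + (V_3 - 0)/82 = 0
Collecting terms (coefficients in siemens):
  0.0002046·V_1 - 0.00002128·V_2 = 0.0005
  0.00004255·V_2 - 0.00002128·V_1 - 0.00002128·V_3 = 0
  0.01222·V_3 - 0.00002128·V_2 = 0
Solving these 3 simultaneous equations (Gaussian elimination) gives:
  V_1 = 2.578 V, V_2 = 1.29 V, V_3 = 0.002247 V
Power in each resistor, P = (ΔV)²/R:
  P_R1 = (10 - 2.578)²/20000 = 0.002754 W
  P_R2 = (2.578 - 0)²/7500 = 0.000886 W
  P_R3 = (2.578 - 1.29)²/47000 = 0.00003528 W
  P_R4 = (1.29 - 0.002247)²/47000 = 0.00003528 W
  P_R5 = (0.002247 - 0)²/82 = 0.00000006156 W
P_total = P_R1 + P_R2 + P_R3 + P_R4 + P_R5 = 0.003711 W

Final answer: 0.003711 W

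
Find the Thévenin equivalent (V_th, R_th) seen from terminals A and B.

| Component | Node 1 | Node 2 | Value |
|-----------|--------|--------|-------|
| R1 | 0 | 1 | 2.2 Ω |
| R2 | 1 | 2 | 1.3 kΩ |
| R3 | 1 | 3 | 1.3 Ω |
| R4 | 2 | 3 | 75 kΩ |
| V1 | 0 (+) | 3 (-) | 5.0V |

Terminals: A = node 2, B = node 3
Step 1 — V_th is the open-circuit voltage V_A - V_B (nothing connected across the terminals).
Nodal analysis, taking node 3 as the 0 V reference.
Source V1 fixes V_0 = 5 V.
KCL at each unknown node (sum of currents leaving = 0; resistances in Ω):
  Node 1: (V_1 - 5)/2.2 + (V_1 - V_2)/1300 + (V_1 - 0)/1.3 = 0
  Node 2: (V_2 - V_1)/1300 + (V_2 - 0)/75000 = 0
Collecting terms (coefficients in siemens):
  1.225·V_1 - 0.0007692·V_2 = 2.273
  0.0007826·V_2 - 0.0007692·V_1 = 0
Determinant D = (1.225)(0.0007826) - (-0.0007692)(-0.0007692) = 0.0009577
V_1 = [(2.273)(0.0007826) - (-0.0007692)(0)]/D = 1.857 V
V_2 = [(1.225)(0) - (2.273)(-0.0007692)]/D = 1.825 V
V_th = V_2 - V_3 = 1.825 - 0 = 1.825 V
Step 2 — R_th: zero the source — replace V1 by a short circuit (node 3 merges into node 0) — and find the resistance seen between A (node 2) and B (node 0).
Reduce the network between node 2 (A) and node 0 (B) by series/parallel combination:
  Rp1 = R1 ‖ R3 (parallel, both between nodes 0 and 1) = 1/(1/2.2 + 1/1.3) = 0.8171 Ω
  Rs1 = R2 + Rp1 (series, joined only at node 1) = 1300 + 0.8171 = 1301 Ω
  Rp2 = R4 ‖ Rs1 (parallel, both between nodes 0 and 2) = 1/(1/75000 + 1/1301) = 1279 Ω
R_th = 1.279 kΩ

Final answer: V_th = 1.825 V, R_th = 1.279 kΩ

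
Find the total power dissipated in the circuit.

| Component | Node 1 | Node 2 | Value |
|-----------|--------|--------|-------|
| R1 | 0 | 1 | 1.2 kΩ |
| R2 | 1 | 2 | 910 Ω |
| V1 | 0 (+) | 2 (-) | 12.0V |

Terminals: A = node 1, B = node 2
Nodal analysis, taking node 2 as the 0 V reference.
Source V1 fixes V_0 = 12 V.
KCL at each unknown node (sum of currents leaving = 0; resistances in Ω):
  Node 1: (V_1 - 12)/1200 + (V_1 - 0)/910 = 0
Collecting terms: 0.001932 × V_1 = 0.01  =>  V_1 = 5.175 V
Power in each resistor, P = (ΔV)²/R:
  P_R1 = (12 - 5.175)²/1200 = 0.03881 W
  P_R2 = (5.175 - 0)²/910 = 0.02943 W
P_total = P_R1 + P_R2 = 0.06825 W

Final answer: 0.06825 W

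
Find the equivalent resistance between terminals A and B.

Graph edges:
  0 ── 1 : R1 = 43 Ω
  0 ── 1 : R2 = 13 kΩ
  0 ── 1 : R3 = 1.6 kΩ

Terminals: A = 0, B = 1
Reduce the network between node 0 (A) and node 1 (B) by series/parallel combination:
  Rp1 = R1 ‖ R2 ‖ R3 (parallel, all between nodes 0 and 1) = 1/(1/43 + 1/13000 + 1/1600) = 41.74 Ω
R_eq = 41.74 Ω

Final answer: 41.74 Ω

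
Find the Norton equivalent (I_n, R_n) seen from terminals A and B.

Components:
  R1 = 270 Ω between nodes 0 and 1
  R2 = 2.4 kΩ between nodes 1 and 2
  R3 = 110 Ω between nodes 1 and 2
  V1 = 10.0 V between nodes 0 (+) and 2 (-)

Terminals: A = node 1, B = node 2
Find the Thévenin equivalent first; then I_n = V_th/R_th and R_n = R_th.
Step 1 — V_th is the open-circuit voltage V_A - V_B (nothing connected across the terminals).
Nodal analysis, taking node 2 as the 0 V reference.
Source V1 fixes V_0 = 10 V.
KCL at each unknown node (sum of currents leaving = 0; resistances in Ω):
  Node 1: (V_1 - 10)/270 + (V_1 - 0)/2400 + (V_1 - 0)/110 = 0
Collecting terms: 0.01321 × V_1 = 0.03704  =>  V_1 = 2.803 V
V_th = V_1 - V_2 = 2.803 - 0 = 2.803 V
Step 2 — R_th: zero the source — replace V1 by a short circuit (node 2 merges into node 0) — and find the resistance seen between A (node 1) and B (node 0).
Reduce the network between node 1 (A) and node 0 (B) by series/parallel combination:
  Rp1 = R1 ‖ R2 ‖ R3 (parallel, all between nodes 0 and 1) = 1/(1/270 + 1/2400 + 1/110) = 75.69 Ω
R_th = 75.69 Ω
I_n = V_th/R_th = 2.803/75.69 = 0.03704 A, and R_n = R_th = 75.69 Ω

Final answer: I_n = 0.03704 A, R_n = 75.69 Ω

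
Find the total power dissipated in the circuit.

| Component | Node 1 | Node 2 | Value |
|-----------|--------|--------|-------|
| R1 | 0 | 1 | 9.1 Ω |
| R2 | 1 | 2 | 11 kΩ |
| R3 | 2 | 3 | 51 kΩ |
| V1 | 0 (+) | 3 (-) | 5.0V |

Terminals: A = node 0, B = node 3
Nodal analysis, taking node 3 as the 0 V reference.
Source V1 fixes V_0 = 5 V.
KCL at each unknown node (sum of currents leaving = 0; resistances in Ω):
  Node 1: (V_1 - 5)/9.1 + (V_1 - V_2)/11000 = 0
  Node 2: (V_2 - V_1)/11000 + (V_2 - 0)/51000 = 0
Collecting terms (coefficients in siemens):
  0.11·V_1 - 0.00009091·V_2 = 0.5495
  0.0001105·V_2 - 0.00009091·V_1 = 0
Determinant D = (0.11)(0.0001105) - (-0.00009091)(-0.00009091) = 0.00001215
V_1 = [(0.5495)(0.0001105) - (-0.00009091)(0)]/D = 4.999 V
V_2 = [(0.11)(0) - (0.5495)(-0.00009091)]/D = 4.112 V
Power in each resistor, P = (ΔV)²/R:
  P_R1 = (5 - 4.999)²/9.1 = 0.00000005917 W
  P_R2 = (4.999 - 4.112)²/11000 = 0.00007152 W
  P_R3 = (4.112 - 0)²/51000 = 0.0003316 W
P_total = P_R1 + P_R2 + P_R3 = 0.0004032 W

Final answer: 0.0004032 W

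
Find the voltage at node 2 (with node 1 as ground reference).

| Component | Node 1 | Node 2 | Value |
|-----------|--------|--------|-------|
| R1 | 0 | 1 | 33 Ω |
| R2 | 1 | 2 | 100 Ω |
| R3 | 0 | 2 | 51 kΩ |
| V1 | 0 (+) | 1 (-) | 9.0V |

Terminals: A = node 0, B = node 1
Nodal analysis, taking node 1 as the 0 V reference.
Source V1 fixes V_0 = 9 V.
KCL at each unknown node (sum of currents leaving = 0; resistances in Ω):
  Node 2: (V_2 - 0)/100 + (V_2 - 9)/51000 = 0
Collecting terms: 0.01002 × V_2 = 0.0001765  =>  V_2 = 0.01761 V
The requested potential is V_2 = 0.01761 V.

Final answer: V_2 = 0.01761 V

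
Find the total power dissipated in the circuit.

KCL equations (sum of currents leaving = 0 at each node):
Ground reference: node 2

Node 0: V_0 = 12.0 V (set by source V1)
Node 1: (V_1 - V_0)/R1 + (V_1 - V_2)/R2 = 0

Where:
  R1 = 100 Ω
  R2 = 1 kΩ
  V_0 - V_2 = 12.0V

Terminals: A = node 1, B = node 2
Nodal analysis, taking node 2 as the 0 V reference.
Source V1 fixes V_0 = 12 V.
KCL at each unknown node (sum of currents leaving = 0; resistances in Ω):
  Node 1: (V_1 - 12)/100 + (V_1 - 0)/1000 = 0
Collecting terms: 0.011 × V_1 = 0.12  =>  V_1 = 10.91 V
Power in each resistor, P = (ΔV)²/R:
  P_R1 = (12 - 10.91)²/100 = 0.0119 W
  P_R2 = (10.91 - 0)²/1000 = 0.119 W
P_total = P_R1 + P_R2 = 0.1309 W

Final answer: 0.1309 W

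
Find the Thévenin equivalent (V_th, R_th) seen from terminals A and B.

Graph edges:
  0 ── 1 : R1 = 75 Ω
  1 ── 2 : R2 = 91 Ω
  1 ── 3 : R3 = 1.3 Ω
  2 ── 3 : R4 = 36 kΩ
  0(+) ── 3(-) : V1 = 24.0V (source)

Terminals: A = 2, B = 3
Step 1 — V_th is the open-circuit voltage V_A - V_B (nothing connected across the terminals).
Nodal analysis, taking node 3 as the 0 V reference.
Source V1 fixes V_0 = 24 V.
KCL at each unknown node (sum of currents leaving = 0; resistances in Ω):
  Node 1: (V_1 - 24)/75 + (V_1 - V_2)/91 + (V_1 - 0)/1.3 = 0
  Node 2: (V_2 - V_1)/91 + (V_2 - 0)/36000 = 0
Collecting terms (coefficients in siemens):
  0.7936·V_1 - 0.01099·V_2 = 0.32
  0.01102·V_2 - 0.01099·V_1 = 0
Determinant D = (0.7936)(0.01102) - (-0.01099)(-0.01099) = 0.008622
V_1 = [(0.32)(0.01102) - (-0.01099)(0)]/D = 0.4089 V
V_2 = [(0.7936)(0) - (0.32)(-0.01099)]/D = 0.4079 V
V_th = V_2 - V_3 = 0.4079 - 0 = 0.4079 V
Step 2 — R_th: zero the source — replace V1 by a short circuit (node 3 merges into node 0) — and find the resistance seen between A (node 2) and B (node 0).
Reduce the network between node 2 (A) and node 0 (B) by series/parallel combination:
  Rp1 = R1 ‖ R3 (parallel, both between nodes 0 and 1) = 1/(1/75 + 1/1.3) = 1.278 Ω
  Rs1 = R2 + Rp1 (series, joined only at node 1) = 91 + 1.278 = 92.28 Ω
  Rp2 = R4 ‖ Rs1 (parallel, both between nodes 0 and 2) = 1/(1/36000 + 1/92.28) = 92.04 Ω
R_th = 92.04 Ω

Final answer: V_th = 0.4079 V, R_th = 92.04 Ω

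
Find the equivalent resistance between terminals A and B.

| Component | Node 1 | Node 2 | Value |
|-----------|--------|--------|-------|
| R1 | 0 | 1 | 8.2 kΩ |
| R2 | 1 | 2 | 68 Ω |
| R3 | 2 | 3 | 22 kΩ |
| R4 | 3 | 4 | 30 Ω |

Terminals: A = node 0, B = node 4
Reduce the network between node 0 (A) and node 4 (B) by series/parallel combination:
  Rs1 = R1 + R2 (series, joined only at node 1) = 8200 + 68 = 8268 Ω
  Rs2 = R3 + Rs1 (series, joined only at node 2) = 22000 + 8268 = 30270 Ω
  Rs3 = R4 + Rs2 (series, joined only at node 3) = 30 + 30270 = 30300 Ω
R_eq = 30.3 kΩ

Final answer: 30.3 kΩ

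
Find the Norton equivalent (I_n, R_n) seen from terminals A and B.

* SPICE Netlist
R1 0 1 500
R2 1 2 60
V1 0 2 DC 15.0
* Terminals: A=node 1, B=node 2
Find the Thévenin equivalent first; then I_n = V_th/R_th and R_n = R_th.
Step 1 — V_th is the open-circuit voltage V_A - V_B (nothing connected across the terminals).
Nodal analysis, taking node 2 as the 0 V reference.
Source V1 fixes V_0 = 15 V.
KCL at each unknown node (sum of currents leaving = 0; resistances in Ω):
  Node 1: (V_1 - 15)/500 + (V_1 - 0)/60 = 0
Collecting terms: 0.01867 × V_1 = 0.03  =>  V_1 = 1.607 V
V_th = V_1 - V_2 = 1.607 - 0 = 1.607 V
Step 2 — R_th: zero the source — replace V1 by a short circuit (node 2 merges into node 0) — and find the resistance seen between A (node 1) and B (node 0).
Reduce the network between node 1 (A) and node 0 (B) by series/parallel combination:
  Rp1 = R1 ‖ R2 (parallel, both between nodes 0 and 1) = 1/(1/500 + 1/60) = 53.57 Ω
R_th = 53.57 Ω
I_n = V_th/R_th = 1.607/53.57 = 0.03 A, and R_n = R_th = 53.57 Ω

Final answer: I_n = 0.03 A, R_n = 53.57 Ω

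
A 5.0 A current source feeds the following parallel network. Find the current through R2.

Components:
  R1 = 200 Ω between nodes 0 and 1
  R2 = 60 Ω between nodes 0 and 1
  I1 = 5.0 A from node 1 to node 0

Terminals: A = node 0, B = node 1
All resistors sit directly between nodes 0 and 1, so they are in parallel and share one voltage V; the full source current 5 A splits among them.
1/R_par = 1/200 + 1/60 = 0.02167 S  =>  R_par = 46.15 Ω
V = I × R_par = 5 × 46.15 = 230.8 V
I_R2 = V/R2 = 230.8/60 = 3.846 A

Final answer: 3.846 A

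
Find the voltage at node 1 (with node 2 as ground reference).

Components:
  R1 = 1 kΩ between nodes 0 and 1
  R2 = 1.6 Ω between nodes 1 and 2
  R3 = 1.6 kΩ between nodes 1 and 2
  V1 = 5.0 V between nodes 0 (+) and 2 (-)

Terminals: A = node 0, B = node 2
Nodal analysis, taking node 2 as the 0 V reference.
Source V1 fixes V_0 = 5 V.
KCL at each unknown node (sum of currents leaving = 0; resistances in Ω):
  Node 1: (V_1 - 5)/1000 + (V_1 - 0)/1.6 + (V_1 - 0)/1600 = 0
Collecting terms: 0.6266 × V_1 = 0.005  =>  V_1 = 0.007979 V
The requested potential is V_1 = 0.007979 V.

Final answer: V_1 = 0.007979 V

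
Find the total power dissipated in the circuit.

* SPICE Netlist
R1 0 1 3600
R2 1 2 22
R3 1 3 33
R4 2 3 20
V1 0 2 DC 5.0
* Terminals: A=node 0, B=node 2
Nodal analysis, taking node 2 as the 0 V reference.
Source V1 fixes V_0 = 5 V.
KCL at each unknown node (sum of currents leaving = 0; resistances in Ω):
  Node 1: (V_1 - 5)/3600 + (V_1 - 0)/22 + (V_1 - V_3)/33 = 0
  Node 3: (V_3 - V_1)/33 + (V_3 - 0)/20 = 0
Collecting terms (coefficients in siemens):
  0.07604·V_1 - 0.0303·V_3 = 0.001389
  0.0803·V_3 - 0.0303·V_1 = 0
Determinant D = (0.07604)(0.0803) - (-0.0303)(-0.0303) = 0.005188
V_1 = [(0.001389)(0.0803) - (-0.0303)(0)]/D = 0.0215 V
V_3 = [(0.07604)(0) - (0.001389)(-0.0303)]/D = 0.008113 V
Power in each resistor, P = (ΔV)²/R:
  P_R1 = (5 - 0.0215)²/3600 = 0.006885 W
  P_R2 = (0.0215 - 0)²/22 = 0.00002101 W
  P_R3 = (0.0215 - 0.008113)²/33 = 0.00000543 W
  P_R4 = (0 - 0.008113)²/20 = 0.000003291 W
P_total = P_R1 + P_R2 + P_R3 + P_R4 = 0.006915 W

Final answer: 0.006915 W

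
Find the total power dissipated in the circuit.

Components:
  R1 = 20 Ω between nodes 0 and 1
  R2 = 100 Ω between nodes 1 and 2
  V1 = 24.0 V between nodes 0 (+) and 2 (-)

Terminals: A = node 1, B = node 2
Nodal analysis, taking node 2 as the 0 V reference.
Source V1 fixes V_0 = 24 V.
KCL at each unknown node (sum of currents leaving = 0; resistances in Ω):
  Node 1: (V_1 - 24)/20 + (V_1 - 0)/100 = 0
Collecting terms: 0.06 × V_1 = 1.2  =>  V_1 = 20 V
Power in each resistor, P = (ΔV)²/R:
  P_R1 = (24 - 20)²/20 = 0.8 W
  P_R2 = (20 - 0)²/100 = 4 W
P_total = P_R1 + P_R2 = 4.8 W

Final answer: 4.8 W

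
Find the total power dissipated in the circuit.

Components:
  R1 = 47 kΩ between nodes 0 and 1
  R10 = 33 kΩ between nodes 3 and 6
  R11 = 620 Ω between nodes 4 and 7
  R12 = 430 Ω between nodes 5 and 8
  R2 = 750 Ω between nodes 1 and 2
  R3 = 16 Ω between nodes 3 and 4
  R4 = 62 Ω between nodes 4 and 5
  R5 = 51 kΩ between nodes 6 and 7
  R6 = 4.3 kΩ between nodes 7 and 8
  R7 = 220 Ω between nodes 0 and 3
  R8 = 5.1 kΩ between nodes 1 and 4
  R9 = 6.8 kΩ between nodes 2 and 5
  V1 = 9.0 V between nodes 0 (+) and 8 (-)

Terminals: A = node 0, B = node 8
Nodal analysis, taking node 8 as the 0 V reference.
Source V1 fixes V_0 = 9 V.
KCL at each unknown node (sum of currents leaving = 0; resistances in Ω):
  Node 1: (V_1 - 9)/47000 + (V_1 - V_2)/750 + (V_1 - V_4)/5100 = 0
  Node 2: (V_2 - V_1)/750 + (V_2 - V_5)/6800 = 0
  Node 3: (V_3 - V_4)/16 + (V_3 - 9)/220 + (V_3 - V_6)/33000 = 0
  Node 4: (V_4 - V_3)/16 + (V_4 - V_5)/62 + (V_4 - V_1)/5100 + (V_4 - V_7)/620 = 0
  Node 5: (V_5 - V_4)/62 + (V_5 - V_2)/6800 + (V_5 - 0)/430 = 0
  Node 6: (V_6 - V_7)/51000 + (V_6 - V_3)/33000 = 0
  Node 7: (V_7 - V_6)/51000 + (V_7 - 0)/4300 + (V_7 - V_4)/620 = 0
Collecting terms (coefficients in siemens):
  0.001551·V_1 - 0.001333·V_2 - 0.0001961·V_4 = 0.0001915
  0.00148·V_2 - 0.001333·V_1 - 0.0001471·V_5 = 0
  0.06708·V_3 - 0.0625·V_4 - 0.0000303·V_6 = 0.04091
  0.08044·V_4 - 0.0001961·V_1 - 0.0625·V_3 - 0.01613·V_5 - 0.001613·V_7 = 0
  0.0186·V_5 - 0.0001471·V_2 - 0.01613·V_4 = 0
  0.00004991·V_6 - 0.0000303·V_3 - 0.00001961·V_7 = 0
  0.001865·V_7 - 0.001613·V_4 - 0.00001961·V_6 = 0
Solving these 7 simultaneous equations (Gaussian elimination) gives:
  V_1 = 5.809 V, V_2 = 5.745 V, V_3 = 6.11 V, V_4 = 5.9 V
  V_5 = 5.161 V, V_6 = 5.738 V, V_7 = 5.163 V
Power in each resistor, P = (ΔV)²/R:
  P_R1 = (9 - 5.809)²/47000 = 0.0002167 W
  P_R2 = (5.809 - 5.745)²/750 = 0.000005519 W
  P_R3 = (6.11 - 5.9)²/16 = 0.002756 W
  P_R4 = (5.9 - 5.161)²/62 = 0.008805 W
  P_R5 = (5.738 - 5.163)²/51000 = 0.000006487 W
  P_R6 = (5.163 - 0)²/4300 = 0.006199 W
  P_R7 = (9 - 6.11)²/220 = 0.03796 W
  P_R8 = (5.809 - 5.9)²/5100 = 0.000001632 W
  P_R9 = (5.745 - 5.161)²/6800 = 0.00005004 W
  P_R10 = (6.11 - 5.738)²/33000 = 0.000004198 W
  P_R11 = (5.9 - 5.163)²/620 = 0.000877 W
  P_R12 = (5.161 - 0)²/430 = 0.06195 W
P_total = P_R1 + P_R2 + P_R3 + P_R4 + P_R5 + P_R6 + P_R7 + P_R8 + P_R9 + P_R10 + P_R11 + P_R12 = 0.1188 W

Final answer: 0.1188 W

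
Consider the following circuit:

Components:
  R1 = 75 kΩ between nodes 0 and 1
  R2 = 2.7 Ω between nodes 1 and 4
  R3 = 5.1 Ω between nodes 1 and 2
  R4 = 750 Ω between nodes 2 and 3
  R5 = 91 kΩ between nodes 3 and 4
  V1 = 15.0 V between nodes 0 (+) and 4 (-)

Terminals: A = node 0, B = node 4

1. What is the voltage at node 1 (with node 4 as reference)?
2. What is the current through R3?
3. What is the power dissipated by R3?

Nodal analysis, taking node 4 as the 0 V reference.
Source V1 fixes V_0 = 15 V.
KCL at each unknown node (sum of currents leaving = 0; resistances in Ω):
  Node 1: (V_1 - 15)/75000 + (V_1 - 0)/2.7 + (V_1 - V_2)/5.1 = 0
  Node 2: (V_2 - V_1)/5.1 + (V_2 - V_3)/750 = 0
  Node 3: (V_3 - V_2)/750 + (V_3 - 0)/91000 = 0
Collecting terms (coefficients in siemens):
  0.5665·V_1 - 0.1961·V_2 = 0.0002
  0.1974·V_2 - 0.1961·V_1 - 0.001333·V_3 = 0
  0.001344·V_3 - 0.001333·V_2 = 0
Solving these 3 simultaneous equations (Gaussian elimination) gives:
  V_1 = 0.00054 V, V_2 = 0.0005399 V, V_3 = 0.0005355 V
Part 1:
  Read off the nodal solution: V_1 = 0.00054 V
Part 2:
  I_R3 = (V_1 - V_2)/R3 = (0.00054 - 0.0005399)/5.1 = 0.000000005885 A
  Magnitude: I_R3 = 0.000000005885 A
Part 3:
  I_R3 = (V_1 - V_2)/R3 = (0.00054 - 0.0005399)/5.1 = 0.000000005885 A
  P_R3 = I_R3² × R3 = (0.000000005885)² × 5.1 = 0 W

Final answers:
1. V_1 = 0.00054 V
2. I_R3 = 5.885e-09 A
3. P_R3 = 1.766e-16 W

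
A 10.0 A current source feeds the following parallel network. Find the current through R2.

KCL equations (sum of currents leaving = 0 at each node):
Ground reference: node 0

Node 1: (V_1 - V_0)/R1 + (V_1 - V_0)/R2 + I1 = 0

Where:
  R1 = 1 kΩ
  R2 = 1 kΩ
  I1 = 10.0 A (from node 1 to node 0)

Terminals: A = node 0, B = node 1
All resistors sit directly between nodes 0 and 1, so they are in parallel and share one voltage V; the full source current 10 A splits among them.
1/R_par = 1/1000 + 1/1000 = 0.002 S  =>  R_par = 500 Ω
V = I × R_par = 10 × 500 = 5000 V
I_R2 = V/R2 = 5000/1000 = 5 A

Final answer: 5 A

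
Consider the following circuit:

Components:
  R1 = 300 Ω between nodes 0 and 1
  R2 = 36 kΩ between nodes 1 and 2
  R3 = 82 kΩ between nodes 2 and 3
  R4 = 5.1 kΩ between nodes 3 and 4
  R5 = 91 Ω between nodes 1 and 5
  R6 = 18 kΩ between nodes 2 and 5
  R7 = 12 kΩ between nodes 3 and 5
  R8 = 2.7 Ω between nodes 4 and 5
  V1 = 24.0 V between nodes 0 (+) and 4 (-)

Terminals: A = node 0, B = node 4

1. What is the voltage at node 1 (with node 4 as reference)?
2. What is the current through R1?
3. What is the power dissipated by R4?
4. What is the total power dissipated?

Nodal analysis, taking node 4 as the 0 V reference.
Source V1 fixes V_0 = 24 V.
KCL at each unknown node (sum of currents leaving = 0; resistances in Ω):
  Node 1: (V_1 - 24)/300 + (V_1 - V_2)/36000 + (V_1 - V_5)/91 = 0
  Node 2: (V_2 - V_1)/36000 + (V_2 - V_3)/82000 + (V_2 - V_5)/18000 = 0
  Node 3: (V_3 - V_2)/82000 + (V_3 - 0)/5100 + (V_3 - V_5)/12000 = 0
  Node 5: (V_5 - V_1)/91 + (V_5 - V_2)/18000 + (V_5 - V_3)/12000 + (V_5 - 0)/2.7 = 0
Collecting terms (coefficients in siemens):
  0.01435·V_1 - 0.00002778·V_2 - 0.01099·V_5 = 0.08
  0.00009553·V_2 - 0.00002778·V_1 - 0.0000122·V_3 - 0.00005556·V_5 = 0
  0.0002916·V_3 - 0.0000122·V_2 - 0.00008333·V_5 = 0
  0.3815·V_5 - 0.01099·V_1 - 0.00005556·V_2 - 0.00008333·V_3 = 0
Solving these 4 simultaneous equations (Gaussian elimination) gives:
  V_1 = 5.704 V, V_2 = 1.77 V, V_3 = 0.1211 V, V_5 = 0.1646 V
Part 1:
  Read off the nodal solution: V_1 = 5.704 V
Part 2:
  I_R1 = (V_0 - V_1)/R1 = (24 - 5.704)/300 = 0.06099 A
  Magnitude: I_R1 = 0.06099 A
Part 3:
  I_R4 = (V_3 - V_4)/R4 = (0.1211 - 0)/5100 = 0.00002374 A
  P_R4 = I_R4² × R4 = (0.00002374)² × 5100 = 0.000002873 W
Part 4:
  Power in each resistor, P = (ΔV)²/R:
    P_R1 = (24 - 5.704)²/300 = 1.116 W
    P_R2 = (5.704 - 1.77)²/36000 = 0.00043 W
    P_R3 = (1.77 - 0.1211)²/82000 = 0.00003315 W
    P_R4 = (0.1211 - 0)²/5100 = 0.000002873 W
    P_R5 = (5.704 - 0.1646)²/91 = 0.3372 W
    P_R6 = (1.77 - 0.1646)²/18000 = 0.0001432 W
    P_R7 = (0.1211 - 0.1646)²/12000 = 0.000000158 W
    P_R8 = (0 - 0.1646)²/2.7 = 0.01003 W
  P_total = P_R1 + P_R2 + P_R3 + P_R4 + P_R5 + P_R6 + P_R7 + P_R8 = 1.464 W

Final answers:
1. V_1 = 5.704 V
2. I_R1 = 0.06099 A
3. P_R4 = 2.873e-06 W
4. P_total = 1.464 W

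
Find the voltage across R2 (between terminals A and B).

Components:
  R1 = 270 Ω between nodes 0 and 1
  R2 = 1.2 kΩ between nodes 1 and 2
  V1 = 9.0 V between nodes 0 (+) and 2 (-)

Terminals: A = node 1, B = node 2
R1 and R2 are in series across V1 (node 0 → node 1 → node 2), and the output A–B is taken across R2, so this is a voltage divider.
Series current: I = V1/(R1 + R2) = 9/(270 + 1200) = 9/1470 = 0.006122 A
V_R2 = I × R2 = V1 × R2/(R1 + R2) = 9 × 1200/1470 = 7.347 V

Final answer: 7.347 V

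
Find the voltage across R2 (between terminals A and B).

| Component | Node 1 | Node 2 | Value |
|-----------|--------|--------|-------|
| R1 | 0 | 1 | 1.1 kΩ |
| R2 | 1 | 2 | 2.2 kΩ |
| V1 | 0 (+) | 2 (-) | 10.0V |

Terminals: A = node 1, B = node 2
R1 and R2 are in series across V1 (node 0 → node 1 → node 2), and the output A–B is taken across R2, so this is a voltage divider.
Series current: I = V1/(R1 + R2) = 10/(1100 + 2200) = 10/3300 = 0.00303 A
V_R2 = I × R2 = V1 × R2/(R1 + R2) = 10 × 2200/3300 = 6.667 V

Final answer: 6.667 V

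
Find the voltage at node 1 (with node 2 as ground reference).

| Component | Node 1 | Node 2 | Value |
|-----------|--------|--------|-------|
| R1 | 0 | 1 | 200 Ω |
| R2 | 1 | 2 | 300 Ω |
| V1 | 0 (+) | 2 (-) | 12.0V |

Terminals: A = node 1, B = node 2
Nodal analysis, taking node 2 as the 0 V reference.
Source V1 fixes V_0 = 12 V.
KCL at each unknown node (sum of currents leaving = 0; resistances in Ω):
  Node 1: (V_1 - 12)/200 + (V_1 - 0)/300 = 0
Collecting terms: 0.008333 × V_1 = 0.06  =>  V_1 = 7.2 V
The requested potential is V_1 = 7.2 V.

Final answer: V_1 = 7.2 V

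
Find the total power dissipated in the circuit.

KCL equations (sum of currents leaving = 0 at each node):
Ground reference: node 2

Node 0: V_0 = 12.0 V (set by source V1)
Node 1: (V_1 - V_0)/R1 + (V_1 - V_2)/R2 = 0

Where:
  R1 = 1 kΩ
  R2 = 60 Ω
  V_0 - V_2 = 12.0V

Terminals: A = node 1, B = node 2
Nodal analysis, taking node 2 as the 0 V reference.
Source V1 fixes V_0 = 12 V.
KCL at each unknown node (sum of currents leaving = 0; resistances in Ω):
  Node 1: (V_1 - 12)/1000 + (V_1 - 0)/60 = 0
Collecting terms: 0.01767 × V_1 = 0.012  =>  V_1 = 0.6792 V
Power in each resistor, P = (ΔV)²/R:
  P_R1 = (12 - 0.6792)²/1000 = 0.1282 W
  P_R2 = (0.6792 - 0)²/60 = 0.00769 W
P_total = P_R1 + P_R2 = 0.1358 W

Final answer: 0.1358 W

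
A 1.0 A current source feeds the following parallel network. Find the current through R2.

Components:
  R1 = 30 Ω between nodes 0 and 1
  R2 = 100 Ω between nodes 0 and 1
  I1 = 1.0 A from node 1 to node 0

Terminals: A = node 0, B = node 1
All resistors sit directly between nodes 0 and 1, so they are in parallel and share one voltage V; the full source current 1 A splits among them.
1/R_par = 1/30 + 1/100 = 0.04333 S  =>  R_par = 23.08 Ω
V = I × R_par = 1 × 23.08 = 23.08 V
I_R2 = V/R2 = 23.08/100 = 0.2308 A

Final answer: 0.2308 A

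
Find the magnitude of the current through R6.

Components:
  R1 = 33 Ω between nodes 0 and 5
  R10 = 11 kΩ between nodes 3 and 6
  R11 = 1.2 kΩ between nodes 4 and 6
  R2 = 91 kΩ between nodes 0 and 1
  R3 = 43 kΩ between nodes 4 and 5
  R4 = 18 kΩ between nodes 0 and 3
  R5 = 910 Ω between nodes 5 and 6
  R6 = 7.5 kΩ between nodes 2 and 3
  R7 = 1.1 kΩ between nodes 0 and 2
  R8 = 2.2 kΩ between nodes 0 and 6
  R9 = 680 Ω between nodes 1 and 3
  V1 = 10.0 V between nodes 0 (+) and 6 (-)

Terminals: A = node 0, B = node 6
Nodal analysis, taking node 6 as the 0 V reference.
Source V1 fixes V_0 = 10 V.
KCL at each unknown node (sum of currents leaving = 0; resistances in Ω):
  Node 1: (V_1 - 10)/91000 + (V_1 - V_3)/680 = 0
  Node 2: (V_2 - V_3)/7500 + (V_2 - 10)/1100 = 0
  Node 3: (V_3 - 10)/18000 + (V_3 - V_2)/7500 + (V_3 - V_1)/680 + (V_3 - 0)/11000 = 0
  Node 4: (V_4 - V_5)/43000 + (V_4 - 0)/1200 = 0
  Node 5: (V_5 - 10)/33 + (V_5 - V_4)/43000 + (V_5 - 0)/910 = 0
Collecting terms (coefficients in siemens):
  0.001482·V_1 - 0.001471·V_3 = 0.0001099
  0.001042·V_2 - 0.0001333·V_3 = 0.009091
  0.00175·V_3 - 0.001471·V_1 - 0.0001333·V_2 = 0.0005556
  0.0008566·V_4 - 0.00002326·V_5 = 0
  0.03143·V_5 - 0.00002326·V_4 = 0.303
Solving these 5 simultaneous equations (Gaussian elimination) gives:
  V_1 = 6.703 V, V_2 = 9.575 V, V_3 = 6.678 V, V_4 = 0.2618 V
  V_5 = 9.643 V
I_R6 = (V_2 - V_3)/R6 = (9.575 - 6.678)/7500 = 0.0003863 A
|I_R6| = 0.0003863 A

Final answer: |I_R6| = 0.0003863 A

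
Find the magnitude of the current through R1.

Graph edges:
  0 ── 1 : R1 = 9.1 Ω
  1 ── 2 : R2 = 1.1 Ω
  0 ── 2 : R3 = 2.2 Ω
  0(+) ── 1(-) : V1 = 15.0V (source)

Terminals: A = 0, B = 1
Nodal analysis, taking node 1 as the 0 V reference.
Source V1 fixes V_0 = 15 V.
KCL at each unknown node (sum of currents leaving = 0; resistances in Ω):
  Node 2: (V_2 - 0)/1.1 + (V_2 - 15)/2.2 = 0
Collecting terms: 1.364 × V_2 = 6.818  =>  V_2 = 5 V
I_R1 = (V_0 - V_1)/R1 = (15 - 0)/9.1 = 1.648 A
|I_R1| = 1.648 A

Final answer: |I_R1| = 1.648 A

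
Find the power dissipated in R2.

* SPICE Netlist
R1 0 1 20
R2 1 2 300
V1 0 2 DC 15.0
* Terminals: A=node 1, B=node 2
Nodal analysis, taking node 2 as the 0 V reference.
Source V1 fixes V_0 = 15 V.
KCL at each unknown node (sum of currents leaving = 0; resistances in Ω):
  Node 1: (V_1 - 15)/20 + (V_1 - 0)/300 = 0
Collecting terms: 0.05333 × V_1 = 0.75  =>  V_1 = 14.06 V
I_R2 = (V_1 - V_2)/R2 = (14.06 - 0)/300 = 0.04688 A
P_R2 = I_R2² × R2 = (0.04688)² × 300 = 0.6592 W

Final answer: 0.6592 W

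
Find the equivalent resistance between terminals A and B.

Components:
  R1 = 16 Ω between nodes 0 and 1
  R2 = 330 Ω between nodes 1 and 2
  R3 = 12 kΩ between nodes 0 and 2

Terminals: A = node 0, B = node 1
Reduce the network between node 0 (A) and node 1 (B) by series/parallel combination:
  Rs1 = R3 + R2 (series, joined only at node 2) = 12000 + 330 = 12330 Ω
  Rp1 = R1 ‖ Rs1 (parallel, both between nodes 0 and 1) = 1/(1/16 + 1/12330) = 15.98 Ω
R_eq = 15.98 Ω

Final answer: 15.98 Ω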